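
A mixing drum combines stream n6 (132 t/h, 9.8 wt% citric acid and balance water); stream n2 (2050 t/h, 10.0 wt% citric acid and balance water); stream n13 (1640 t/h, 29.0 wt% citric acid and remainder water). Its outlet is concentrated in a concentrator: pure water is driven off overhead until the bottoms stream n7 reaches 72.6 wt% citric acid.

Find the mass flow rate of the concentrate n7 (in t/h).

citric acid entering = 132×0.098 + 2050×0.100 + 1640×0.290 = 693.54 t/h.
All citric acid reports to n7, so n7 = 693.54/0.726 = 955.28 t/h.

955.3 t/h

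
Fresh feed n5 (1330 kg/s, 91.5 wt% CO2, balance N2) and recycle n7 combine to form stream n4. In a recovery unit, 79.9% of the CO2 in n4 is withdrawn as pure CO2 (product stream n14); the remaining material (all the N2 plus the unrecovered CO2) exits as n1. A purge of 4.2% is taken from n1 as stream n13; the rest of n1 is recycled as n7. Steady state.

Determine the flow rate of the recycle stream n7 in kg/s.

N2 enters only via n5 and leaves only via the purge: 1330×0.085 = 0.042×(N2 in n1), and the recovery unit passes all N2, so N2 in n4 = N2 in n1 = 2691.7 kg/s.
CO2 in n4: m_A = 1330×0.915 + (1−0.042)·(1−0.799)·m_A, so m_A = 1217/0.8074 = 1507.2 kg/s.
n1 = (1−0.799)×1507.2 + 2691.7 = 2994.6 kg/s.
Recycle n7 = (1−0.042)×2994.6 = 2868.8 kg/s.

2869 kg/s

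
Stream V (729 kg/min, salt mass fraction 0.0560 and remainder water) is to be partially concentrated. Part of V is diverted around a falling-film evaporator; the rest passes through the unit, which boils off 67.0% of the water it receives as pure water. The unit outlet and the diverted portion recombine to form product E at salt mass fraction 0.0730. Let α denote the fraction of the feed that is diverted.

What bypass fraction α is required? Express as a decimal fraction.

0.632

All 729×0.056 = 40.824 kg/min of salt reaches E, so E = 40.824/0.073 = 559.23 kg/min and vapour = 169.77 kg/min.
The evaporator receives (1−α)·729 of feed at 0.944 water and removes 0.670 of that water:
0.670×0.944×(1−α)×729 = 169.77
(1−α) = 169.77/461.08 = 0.3682;  α = 0.6318.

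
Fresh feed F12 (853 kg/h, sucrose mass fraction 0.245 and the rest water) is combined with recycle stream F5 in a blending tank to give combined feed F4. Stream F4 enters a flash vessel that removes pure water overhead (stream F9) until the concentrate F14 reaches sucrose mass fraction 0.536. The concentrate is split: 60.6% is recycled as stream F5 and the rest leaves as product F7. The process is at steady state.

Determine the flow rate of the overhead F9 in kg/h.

Overall sucrose balance (none leaves overhead): sucrose in fresh feed = sucrose in product, i.e. 853×0.245 = (1−0.606)·F14·0.536.
F14 = 208.98/(0.536×0.394) = 989.59 kg/h.
Recycle F5 = 0.606×989.59 = 599.69 kg/h.
Combined feed F4 = 853 + 599.69 = 1452.7 kg/h.
Overhead F9 = F4 − F14 = 1452.7 − 989.59 = 463.1 kg/h.

463.1 kg/h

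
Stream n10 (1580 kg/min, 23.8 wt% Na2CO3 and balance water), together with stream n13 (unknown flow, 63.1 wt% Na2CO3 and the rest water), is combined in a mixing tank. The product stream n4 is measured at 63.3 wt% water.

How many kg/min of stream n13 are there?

772 kg/min

Let n13 be the unknown flow. Total out = 1580 + n13.
water balance: 1204 + 0.369·n13 = 0.633·(1580 + n13)
(0.369 − 0.633)·n13 = 0.633×1580 − 1204 = -203.82
n13 = -203.82 / -0.264 = 772.05 kg/min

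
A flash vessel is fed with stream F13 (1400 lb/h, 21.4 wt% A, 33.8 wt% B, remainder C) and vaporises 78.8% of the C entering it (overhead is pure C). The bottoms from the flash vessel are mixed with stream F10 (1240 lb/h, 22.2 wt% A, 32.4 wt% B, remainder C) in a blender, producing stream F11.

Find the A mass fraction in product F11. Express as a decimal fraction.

Vapour removed = 0.788×0.448×1400 = 494.23 lb/h; concentrate = 905.77 lb/h.
A reaching the mixer = 299.6 (from concentrate) + 1240×0.222 = 574.88 lb/h.
Product flow = 905.77 + 1240 = 2145.8 lb/h; A fraction = 0.268.

0.268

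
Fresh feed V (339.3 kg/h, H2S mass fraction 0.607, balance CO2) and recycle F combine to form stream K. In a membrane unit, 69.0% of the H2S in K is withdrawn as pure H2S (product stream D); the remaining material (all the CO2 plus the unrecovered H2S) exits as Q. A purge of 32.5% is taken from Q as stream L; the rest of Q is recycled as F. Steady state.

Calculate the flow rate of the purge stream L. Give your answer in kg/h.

159.6 kg/h

CO2 enters only via V and leaves only via the purge: 339.3×0.393 = 0.325×(CO2 in Q), and the membrane unit passes all CO2, so CO2 in K = CO2 in Q = 410.29 kg/h.
H2S in K: m_A = 339.3×0.607 + (1−0.325)·(1−0.690)·m_A, so m_A = 205.96/0.7907 = 260.46 kg/h.
Q = (1−0.690)×260.46 + 410.29 = 491.03 kg/h.
Purge L = 0.325×491.03 = 159.59 kg/h.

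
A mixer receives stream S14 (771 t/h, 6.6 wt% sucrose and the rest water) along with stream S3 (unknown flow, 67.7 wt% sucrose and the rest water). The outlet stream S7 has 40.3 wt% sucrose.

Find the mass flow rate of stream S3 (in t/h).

948.3 t/h

Let S3 be the unknown flow. Total out = 771 + S3.
sucrose balance: 50.886 + 0.677·S3 = 0.403·(771 + S3)
(0.677 − 0.403)·S3 = 0.403×771 − 50.886 = 259.83
S3 = 259.83 / 0.274 = 948.27 t/h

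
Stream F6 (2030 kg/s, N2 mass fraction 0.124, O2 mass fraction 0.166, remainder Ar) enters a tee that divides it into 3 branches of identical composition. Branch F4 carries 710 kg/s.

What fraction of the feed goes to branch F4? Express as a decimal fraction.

0.350

Fraction to F4 = 710/2030 = 0.3498.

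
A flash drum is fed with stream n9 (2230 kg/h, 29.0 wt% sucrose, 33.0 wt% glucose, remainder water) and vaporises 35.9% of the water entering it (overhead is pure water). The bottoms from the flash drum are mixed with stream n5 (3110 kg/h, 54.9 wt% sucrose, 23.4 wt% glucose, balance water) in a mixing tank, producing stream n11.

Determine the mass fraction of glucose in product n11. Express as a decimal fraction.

0.291

Vapour removed = 0.359×0.380×2230 = 304.22 kg/h; concentrate = 1925.8 kg/h.
glucose reaching the mixer = 735.9 (from concentrate) + 3110×0.234 = 1463.6 kg/h.
Product flow = 1925.8 + 3110 = 5035.8 kg/h; glucose fraction = 0.291.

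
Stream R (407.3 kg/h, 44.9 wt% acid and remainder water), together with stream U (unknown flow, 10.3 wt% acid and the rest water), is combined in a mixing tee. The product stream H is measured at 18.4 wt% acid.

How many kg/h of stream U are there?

1333 kg/h

Let U be the unknown flow. Total out = 407.3 + U.
acid balance: 182.88 + 0.103·U = 0.184·(407.3 + U)
(0.103 − 0.184)·U = 0.184×407.3 − 182.88 = -107.93
U = -107.93 / -0.081 = 1332.5 kg/h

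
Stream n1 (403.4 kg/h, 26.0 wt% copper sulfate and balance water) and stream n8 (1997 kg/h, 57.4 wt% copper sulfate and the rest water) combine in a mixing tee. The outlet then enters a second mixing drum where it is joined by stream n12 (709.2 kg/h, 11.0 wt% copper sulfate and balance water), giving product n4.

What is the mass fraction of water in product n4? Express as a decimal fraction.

Overall, product flow = 3109.6 kg/h.
water in = 403.4×0.740 + 1997×0.426 + 709.2×0.890 = 1780.4 kg/h.
water fraction in n4 = 0.5726.

0.5726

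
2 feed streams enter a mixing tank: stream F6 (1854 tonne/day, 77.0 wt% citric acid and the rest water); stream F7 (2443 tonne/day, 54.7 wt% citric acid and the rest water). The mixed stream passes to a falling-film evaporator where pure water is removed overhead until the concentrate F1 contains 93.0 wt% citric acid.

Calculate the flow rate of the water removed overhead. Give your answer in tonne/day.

1325 tonne/day

citric acid entering = 1854×0.770 + 2443×0.547 = 2763.9 tonne/day.
All citric acid reports to F1, so F1 = 2763.9/0.930 = 2971.9 tonne/day.
Total feed = 4297 tonne/day; overhead = 4297 − 2971.9 = 1325.1 tonne/day.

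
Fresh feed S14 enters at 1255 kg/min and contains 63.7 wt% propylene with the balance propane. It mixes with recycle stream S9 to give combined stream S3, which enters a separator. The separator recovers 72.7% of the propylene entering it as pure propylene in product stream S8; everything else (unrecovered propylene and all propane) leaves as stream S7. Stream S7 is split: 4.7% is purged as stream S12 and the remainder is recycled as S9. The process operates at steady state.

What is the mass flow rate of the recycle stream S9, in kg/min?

propane enters only via S14 and leaves only via the purge: 1255×0.363 = 0.047×(propane in S7), and the separator passes all propane, so propane in S3 = propane in S7 = 9692.9 kg/min.
propylene in S3: m_A = 1255×0.637 + (1−0.047)·(1−0.727)·m_A, so m_A = 799.44/0.7398 = 1080.6 kg/min.
S7 = (1−0.727)×1080.6 + 9692.9 = 9987.9 kg/min.
Recycle S9 = (1−0.047)×9987.9 = 9518.4 kg/min.

9518 kg/min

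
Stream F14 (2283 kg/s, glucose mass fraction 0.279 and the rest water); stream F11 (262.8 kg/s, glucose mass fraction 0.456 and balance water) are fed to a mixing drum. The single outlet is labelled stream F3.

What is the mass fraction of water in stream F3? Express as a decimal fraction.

0.703

Total flow out = 2283 + 262.8 = 2545.8 kg/s.
water in = 2283×0.721 + 262.8×0.544 = 1789 kg/s.
water mass fraction in F3 = 1789/2545.8 = 0.703.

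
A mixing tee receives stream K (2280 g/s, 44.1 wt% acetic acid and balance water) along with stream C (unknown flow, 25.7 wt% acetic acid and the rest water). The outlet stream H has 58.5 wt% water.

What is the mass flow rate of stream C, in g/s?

375.2 g/s

Let C be the unknown flow. Total out = 2280 + C.
water balance: 1274.5 + 0.743·C = 0.585·(2280 + C)
(0.743 − 0.585)·C = 0.585×2280 − 1274.5 = 59.28
C = 59.28 / 0.158 = 375.19 g/s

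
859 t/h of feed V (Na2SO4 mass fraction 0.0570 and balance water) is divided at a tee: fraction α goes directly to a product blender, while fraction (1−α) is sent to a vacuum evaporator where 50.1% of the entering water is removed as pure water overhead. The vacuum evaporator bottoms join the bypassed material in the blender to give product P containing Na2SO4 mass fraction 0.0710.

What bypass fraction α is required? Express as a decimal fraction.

0.583

All 859×0.057 = 48.963 t/h of Na2SO4 reaches P, so P = 48.963/0.071 = 689.62 t/h and vapour = 169.38 t/h.
The evaporator receives (1−α)·859 of feed at 0.943 water and removes 0.501 of that water:
0.501×0.943×(1−α)×859 = 169.38
(1−α) = 169.38/405.83 = 0.4174;  α = 0.5826.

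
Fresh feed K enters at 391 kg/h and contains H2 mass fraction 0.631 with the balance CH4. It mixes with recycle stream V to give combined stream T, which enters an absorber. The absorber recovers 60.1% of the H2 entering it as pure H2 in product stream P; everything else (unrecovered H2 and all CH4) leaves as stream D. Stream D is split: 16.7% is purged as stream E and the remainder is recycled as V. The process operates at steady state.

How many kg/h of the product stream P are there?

222.1 kg/h

H2 in T: m_A = 391×0.631 + (1−0.167)·(1−0.601)·m_A, so m_A = 246.72/0.6676 = 369.55 kg/h.
Product P = 0.601×369.55 = 222.1 kg/h.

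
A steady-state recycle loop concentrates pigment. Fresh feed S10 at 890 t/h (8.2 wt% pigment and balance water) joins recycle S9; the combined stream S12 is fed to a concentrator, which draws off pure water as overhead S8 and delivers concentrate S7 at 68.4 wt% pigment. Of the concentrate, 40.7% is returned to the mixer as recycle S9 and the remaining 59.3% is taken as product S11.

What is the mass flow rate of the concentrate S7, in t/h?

Overall pigment balance (none leaves overhead): pigment in fresh feed = pigment in product, i.e. 890×0.082 = (1−0.407)·S7·0.684.
S7 = 72.98/(0.684×0.593) = 179.93 t/h.

179.9 t/h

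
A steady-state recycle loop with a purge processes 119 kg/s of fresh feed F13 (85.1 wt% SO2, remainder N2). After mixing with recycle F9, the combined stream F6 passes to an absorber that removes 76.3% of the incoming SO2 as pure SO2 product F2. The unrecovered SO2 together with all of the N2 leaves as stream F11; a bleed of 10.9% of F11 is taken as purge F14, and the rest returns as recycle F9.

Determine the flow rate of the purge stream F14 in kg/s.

21.05 kg/s

N2 enters only via F13 and leaves only via the purge: 119×0.149 = 0.109×(N2 in F11), and the absorber passes all N2, so N2 in F6 = N2 in F11 = 162.67 kg/s.
SO2 in F6: m_A = 119×0.851 + (1−0.109)·(1−0.763)·m_A, so m_A = 101.27/0.7888 = 128.38 kg/s.
F11 = (1−0.763)×128.38 + 162.67 = 193.1 kg/s.
Purge F14 = 0.109×193.1 = 21.047 kg/s.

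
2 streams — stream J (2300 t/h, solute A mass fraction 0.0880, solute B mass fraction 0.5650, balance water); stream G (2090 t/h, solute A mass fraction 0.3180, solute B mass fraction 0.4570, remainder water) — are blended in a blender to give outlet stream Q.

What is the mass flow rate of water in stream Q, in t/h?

water out = water in = 2300×0.347 + 2090×0.225 = 1268.3 t/h.

1268 t/h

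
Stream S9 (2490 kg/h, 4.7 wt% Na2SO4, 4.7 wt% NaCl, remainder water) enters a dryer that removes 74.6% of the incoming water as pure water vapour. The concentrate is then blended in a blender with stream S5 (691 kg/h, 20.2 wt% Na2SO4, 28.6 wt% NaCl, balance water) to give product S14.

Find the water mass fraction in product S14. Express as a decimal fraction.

0.6187

Vapour removed = 0.746×0.906×2490 = 1682.9 kg/h; concentrate = 807.07 kg/h.
water reaching the mixer = 573.01 (from concentrate) + 691×0.512 = 926.8 kg/h.
Product flow = 807.07 + 691 = 1498.1 kg/h; water fraction = 0.6187.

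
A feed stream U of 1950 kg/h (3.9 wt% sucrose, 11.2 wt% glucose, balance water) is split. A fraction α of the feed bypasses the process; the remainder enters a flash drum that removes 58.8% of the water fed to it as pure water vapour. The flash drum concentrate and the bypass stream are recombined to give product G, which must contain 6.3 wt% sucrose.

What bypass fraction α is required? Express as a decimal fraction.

All 1950×0.039 = 76.05 kg/h of sucrose reaches G, so G = 76.05/0.063 = 1207.1 kg/h and vapour = 742.86 kg/h.
The evaporator receives (1−α)·1950 of feed at 0.849 water and removes 0.588 of that water:
0.588×0.849×(1−α)×1950 = 742.86
(1−α) = 742.86/973.46 = 0.7631;  α = 0.2369.

0.237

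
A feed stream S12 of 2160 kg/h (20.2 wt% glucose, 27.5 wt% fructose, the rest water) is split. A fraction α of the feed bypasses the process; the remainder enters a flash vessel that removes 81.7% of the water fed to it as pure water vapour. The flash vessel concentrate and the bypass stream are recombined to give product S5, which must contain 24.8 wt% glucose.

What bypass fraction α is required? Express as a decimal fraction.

All 2160×0.202 = 436.32 kg/h of glucose reaches S5, so S5 = 436.32/0.248 = 1759.4 kg/h and vapour = 400.65 kg/h.
The evaporator receives (1−α)·2160 of feed at 0.523 water and removes 0.817 of that water:
0.817×0.523×(1−α)×2160 = 400.65
(1−α) = 400.65/922.95 = 0.4341;  α = 0.5659.

0.566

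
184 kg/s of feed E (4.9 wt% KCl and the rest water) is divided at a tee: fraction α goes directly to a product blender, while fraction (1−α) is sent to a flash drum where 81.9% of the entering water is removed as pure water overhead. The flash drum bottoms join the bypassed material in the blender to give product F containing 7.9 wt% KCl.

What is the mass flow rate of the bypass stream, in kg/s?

94.29 kg/s

All 184×0.049 = 9.016 kg/s of KCl reaches F, so F = 9.016/0.079 = 114.13 kg/s and vapour = 69.873 kg/s.
The evaporator receives (1−α)·184 of feed at 0.951 water and removes 0.819 of that water:
0.819×0.951×(1−α)×184 = 69.873
(1−α) = 69.873/143.31 = 0.4876;  α = 0.5124.
Bypass flow = 0.5124×184 = 94.289 kg/s.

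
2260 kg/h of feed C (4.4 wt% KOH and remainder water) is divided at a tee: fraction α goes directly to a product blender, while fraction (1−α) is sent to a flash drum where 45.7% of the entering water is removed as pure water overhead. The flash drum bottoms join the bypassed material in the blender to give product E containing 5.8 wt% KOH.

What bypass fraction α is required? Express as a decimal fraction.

0.448

All 2260×0.044 = 99.44 kg/h of KOH reaches E, so E = 99.44/0.058 = 1714.5 kg/h and vapour = 545.52 kg/h.
The evaporator receives (1−α)·2260 of feed at 0.956 water and removes 0.457 of that water:
0.457×0.956×(1−α)×2260 = 545.52
(1−α) = 545.52/987.38 = 0.5525;  α = 0.4475.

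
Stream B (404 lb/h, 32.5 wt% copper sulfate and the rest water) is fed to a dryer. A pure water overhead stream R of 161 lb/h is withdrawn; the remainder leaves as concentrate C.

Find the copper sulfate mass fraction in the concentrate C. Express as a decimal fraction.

0.5403

copper sulfate is not removed: 404×0.325 = 131.3 lb/h of copper sulfate enters C.
Concentrate = 404 − 161 = 243 lb/h.
Mass fraction = 131.3/243 = 0.5403.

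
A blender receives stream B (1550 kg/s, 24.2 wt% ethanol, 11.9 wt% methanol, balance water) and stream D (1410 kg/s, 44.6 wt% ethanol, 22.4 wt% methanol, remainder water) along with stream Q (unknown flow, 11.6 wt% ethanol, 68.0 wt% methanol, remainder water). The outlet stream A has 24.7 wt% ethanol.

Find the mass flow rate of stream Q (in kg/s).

2083 kg/s

Let Q be the unknown flow. Total out = 2960 + Q.
ethanol balance: 1004 + 0.116·Q = 0.247·(2960 + Q)
(0.116 − 0.247)·Q = 0.247×2960 − 1004 = -272.84
Q = -272.84 / -0.131 = 2082.7 kg/s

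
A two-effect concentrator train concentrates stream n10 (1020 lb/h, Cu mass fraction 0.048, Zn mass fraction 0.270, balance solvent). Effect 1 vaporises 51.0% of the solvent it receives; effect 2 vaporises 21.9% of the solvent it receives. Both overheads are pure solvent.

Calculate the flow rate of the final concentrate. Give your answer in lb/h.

solvent in feed = 1020×0.682 = 695.64 lb/h.
After stage 1: solvent left = (1−0.510)×695.64 = 340.86; stream total = 665.22 lb/h.
After stage 2: solvent left = (1−0.219)×340.86 = 266.21; final concentrate = 590.57 lb/h.

590.6 lb/h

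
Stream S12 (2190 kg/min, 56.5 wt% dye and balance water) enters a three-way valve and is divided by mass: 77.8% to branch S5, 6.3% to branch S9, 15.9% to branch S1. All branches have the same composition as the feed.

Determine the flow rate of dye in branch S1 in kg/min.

Branch S1 total = 0.159×2190 = 348.21 kg/min.
dye in S1 = 0.565×348.21 = 196.74 kg/min.

196.7 kg/min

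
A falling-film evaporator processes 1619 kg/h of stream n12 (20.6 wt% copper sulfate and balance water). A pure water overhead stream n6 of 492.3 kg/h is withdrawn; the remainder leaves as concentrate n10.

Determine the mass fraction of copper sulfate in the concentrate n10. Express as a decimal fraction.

copper sulfate is not removed: 1619×0.206 = 333.51 kg/h of copper sulfate enters n10.
Concentrate = 1619 − 492.3 = 1126.7 kg/h.
Mass fraction = 333.51/1126.7 = 0.296.

0.296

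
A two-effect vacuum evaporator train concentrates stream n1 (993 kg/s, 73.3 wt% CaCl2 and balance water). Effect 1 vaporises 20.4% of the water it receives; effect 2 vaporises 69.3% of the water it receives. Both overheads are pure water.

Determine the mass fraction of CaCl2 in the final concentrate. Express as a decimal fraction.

water in feed = 993×0.267 = 265.13 kg/s.
After stage 1: water left = (1−0.204)×265.13 = 211.04; stream total = 938.91 kg/s.
After stage 2: water left = (1−0.693)×211.04 = 64.791; final concentrate = 792.66 kg/s.
CaCl2 fraction = 727.87/792.66 = 0.9183.

0.9183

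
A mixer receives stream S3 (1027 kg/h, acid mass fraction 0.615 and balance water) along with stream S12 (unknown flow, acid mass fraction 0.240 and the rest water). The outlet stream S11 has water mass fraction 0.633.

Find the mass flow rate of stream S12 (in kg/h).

2005 kg/h

Let S12 be the unknown flow. Total out = 1027 + S12.
water balance: 395.39 + 0.760·S12 = 0.633·(1027 + S12)
(0.760 − 0.633)·S12 = 0.633×1027 − 395.39 = 254.7
S12 = 254.7 / 0.127 = 2005.5 kg/h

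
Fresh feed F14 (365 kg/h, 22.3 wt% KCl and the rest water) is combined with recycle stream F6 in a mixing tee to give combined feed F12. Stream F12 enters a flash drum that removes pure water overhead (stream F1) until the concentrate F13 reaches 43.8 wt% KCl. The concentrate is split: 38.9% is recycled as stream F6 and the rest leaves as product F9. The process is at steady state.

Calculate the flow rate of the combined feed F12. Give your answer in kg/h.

483.3 kg/h

Overall KCl balance (none leaves overhead): KCl in fresh feed = KCl in product, i.e. 365×0.223 = (1−0.389)·F13·0.438.
F13 = 81.395/(0.438×0.611) = 304.15 kg/h.
Recycle F6 = 0.389×304.15 = 118.31 kg/h.
Combined feed F12 = 365 + 118.31 = 483.31 kg/h.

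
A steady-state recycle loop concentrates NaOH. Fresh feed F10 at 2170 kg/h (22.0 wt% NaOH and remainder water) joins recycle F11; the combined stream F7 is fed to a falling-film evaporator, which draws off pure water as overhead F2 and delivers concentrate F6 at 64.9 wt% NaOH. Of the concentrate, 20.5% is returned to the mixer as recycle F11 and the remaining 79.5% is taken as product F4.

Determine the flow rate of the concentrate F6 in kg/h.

Overall NaOH balance (none leaves overhead): NaOH in fresh feed = NaOH in product, i.e. 2170×0.220 = (1−0.205)·F6·0.649.
F6 = 477.4/(0.649×0.795) = 925.27 kg/h.

925.3 kg/h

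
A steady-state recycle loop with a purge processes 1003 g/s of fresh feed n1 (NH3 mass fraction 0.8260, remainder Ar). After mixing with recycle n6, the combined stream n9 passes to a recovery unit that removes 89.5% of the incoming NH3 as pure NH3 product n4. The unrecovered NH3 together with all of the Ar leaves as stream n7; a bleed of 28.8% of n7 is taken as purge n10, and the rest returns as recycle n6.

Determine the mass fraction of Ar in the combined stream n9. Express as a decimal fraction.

0.4036

Ar enters only via n1 and leaves only via the purge: 1003×0.174 = 0.288×(Ar in n7), and the recovery unit passes all Ar, so Ar in n9 = Ar in n7 = 605.98 g/s.
NH3 in n9: m_A = 1003×0.826 + (1−0.288)·(1−0.895)·m_A, so m_A = 828.48/0.9252 = 895.42 g/s.
n9 = 895.42 + 605.98 = 1501.4 g/s.
Ar fraction in n9 = 605.98/1501.4 = 0.4036.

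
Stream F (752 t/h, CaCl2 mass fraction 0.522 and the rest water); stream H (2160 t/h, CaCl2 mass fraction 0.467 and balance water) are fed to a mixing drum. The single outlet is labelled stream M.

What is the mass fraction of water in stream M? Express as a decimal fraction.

Total flow out = 752 + 2160 = 2912 t/h.
water in = 752×0.478 + 2160×0.533 = 1510.7 t/h.
water mass fraction in M = 1510.7/2912 = 0.519.

0.519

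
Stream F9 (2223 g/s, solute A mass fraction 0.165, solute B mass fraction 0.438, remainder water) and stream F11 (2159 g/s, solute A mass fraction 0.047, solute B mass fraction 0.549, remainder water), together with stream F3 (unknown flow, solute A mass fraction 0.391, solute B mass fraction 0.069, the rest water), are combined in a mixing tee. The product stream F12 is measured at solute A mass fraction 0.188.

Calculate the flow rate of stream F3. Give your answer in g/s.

Let F3 be the unknown flow. Total out = 4382 + F3.
solute A balance: 468.27 + 0.391·F3 = 0.188·(4382 + F3)
(0.391 − 0.188)·F3 = 0.188×4382 − 468.27 = 355.55
F3 = 355.55 / 0.203 = 1751.5 g/s

1751 g/s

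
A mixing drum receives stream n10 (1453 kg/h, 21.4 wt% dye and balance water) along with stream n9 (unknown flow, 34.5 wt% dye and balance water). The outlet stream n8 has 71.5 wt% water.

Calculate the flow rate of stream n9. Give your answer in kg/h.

Let n9 be the unknown flow. Total out = 1453 + n9.
water balance: 1142.1 + 0.655·n9 = 0.715·(1453 + n9)
(0.655 − 0.715)·n9 = 0.715×1453 − 1142.1 = -103.16
n9 = -103.16 / -0.060 = 1719.4 kg/h

1719 kg/h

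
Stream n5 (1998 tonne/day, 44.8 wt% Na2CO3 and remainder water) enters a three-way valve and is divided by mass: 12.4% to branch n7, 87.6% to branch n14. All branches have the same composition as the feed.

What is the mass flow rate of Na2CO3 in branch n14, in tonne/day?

Branch n14 total = 0.876×1998 = 1750.2 tonne/day.
Na2CO3 in n14 = 0.448×1750.2 = 784.11 tonne/day.

784.1 tonne/day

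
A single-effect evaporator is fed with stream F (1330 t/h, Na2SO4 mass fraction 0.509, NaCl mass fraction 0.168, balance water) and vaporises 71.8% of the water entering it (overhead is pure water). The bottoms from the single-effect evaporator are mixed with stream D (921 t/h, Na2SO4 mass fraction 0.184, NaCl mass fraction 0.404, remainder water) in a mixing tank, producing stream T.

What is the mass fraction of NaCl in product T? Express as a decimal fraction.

Vapour removed = 0.718×0.323×1330 = 308.45 t/h; concentrate = 1021.6 t/h.
NaCl reaching the mixer = 223.44 (from concentrate) + 921×0.404 = 595.52 t/h.
Product flow = 1021.6 + 921 = 1942.6 t/h; NaCl fraction = 0.307.

0.307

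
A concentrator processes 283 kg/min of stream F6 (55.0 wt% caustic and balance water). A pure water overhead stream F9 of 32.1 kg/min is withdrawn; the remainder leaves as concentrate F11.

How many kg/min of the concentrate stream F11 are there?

Concentrate = 283 − 32.1 = 250.9 kg/min.

250.9 kg/min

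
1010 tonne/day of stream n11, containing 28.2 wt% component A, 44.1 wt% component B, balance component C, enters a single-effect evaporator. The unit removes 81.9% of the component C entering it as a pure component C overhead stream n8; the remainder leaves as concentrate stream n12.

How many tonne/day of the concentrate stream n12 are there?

780.9 tonne/day

component C entering = 1010×0.277 = 279.77 tonne/day; overhead removed = 0.819×279.77 = 229.13 tonne/day.
Concentrate = 1010 − 229.13 = 780.87 tonne/day.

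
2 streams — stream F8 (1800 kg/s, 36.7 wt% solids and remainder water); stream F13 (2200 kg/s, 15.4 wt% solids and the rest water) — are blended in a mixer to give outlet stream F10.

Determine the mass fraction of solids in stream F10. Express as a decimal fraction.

Total flow out = 1800 + 2200 = 4000 kg/s.
solids in = 1800×0.367 + 2200×0.154 = 999.4 kg/s.
solids mass fraction in F10 = 999.4/4000 = 0.2499.

0.2499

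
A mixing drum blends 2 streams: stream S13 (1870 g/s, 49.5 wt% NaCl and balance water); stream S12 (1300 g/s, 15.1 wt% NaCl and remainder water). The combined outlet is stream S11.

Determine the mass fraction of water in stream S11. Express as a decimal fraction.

Total flow out = 1870 + 1300 = 3170 g/s.
water in = 1870×0.505 + 1300×0.849 = 2048.1 g/s.
water mass fraction in S11 = 2048.1/3170 = 0.646.

0.646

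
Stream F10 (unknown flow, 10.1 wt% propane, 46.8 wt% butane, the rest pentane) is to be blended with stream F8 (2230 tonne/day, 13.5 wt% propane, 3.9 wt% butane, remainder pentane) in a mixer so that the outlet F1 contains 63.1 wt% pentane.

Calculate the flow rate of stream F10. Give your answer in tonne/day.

Let F10 be the unknown flow. Total out = 2230 + F10.
pentane balance: 1842 + 0.431·F10 = 0.631·(2230 + F10)
(0.431 − 0.631)·F10 = 0.631×2230 − 1842 = -434.85
F10 = -434.85 / -0.200 = 2174.2 tonne/day

2174 tonne/day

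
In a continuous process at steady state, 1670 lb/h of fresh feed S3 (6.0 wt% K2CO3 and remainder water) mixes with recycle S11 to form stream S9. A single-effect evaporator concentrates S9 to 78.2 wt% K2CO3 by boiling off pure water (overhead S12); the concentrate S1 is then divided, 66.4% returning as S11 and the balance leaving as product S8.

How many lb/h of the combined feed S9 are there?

1923 lb/h

Overall K2CO3 balance (none leaves overhead): K2CO3 in fresh feed = K2CO3 in product, i.e. 1670×0.060 = (1−0.664)·S1·0.782.
S1 = 100.2/(0.782×0.336) = 381.35 lb/h.
Recycle S11 = 0.664×381.35 = 253.22 lb/h.
Combined feed S9 = 1670 + 253.22 = 1923.2 lb/h.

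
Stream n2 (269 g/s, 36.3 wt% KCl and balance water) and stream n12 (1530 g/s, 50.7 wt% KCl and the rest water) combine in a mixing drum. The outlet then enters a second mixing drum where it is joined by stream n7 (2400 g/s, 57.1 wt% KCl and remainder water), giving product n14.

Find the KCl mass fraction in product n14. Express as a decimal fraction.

Overall, product flow = 4199 g/s.
KCl in = 269×0.363 + 1530×0.507 + 2400×0.571 = 2243.8 g/s.
KCl fraction in n14 = 0.5344.

0.5344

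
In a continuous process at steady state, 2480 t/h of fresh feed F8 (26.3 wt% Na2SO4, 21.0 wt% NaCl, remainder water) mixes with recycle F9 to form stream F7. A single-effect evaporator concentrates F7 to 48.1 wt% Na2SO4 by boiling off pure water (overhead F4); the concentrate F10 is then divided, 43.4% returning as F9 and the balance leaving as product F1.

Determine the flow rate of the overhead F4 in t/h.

1124 t/h

Overall Na2SO4 balance (none leaves overhead): Na2SO4 in fresh feed = Na2SO4 in product, i.e. 2480×0.263 = (1−0.434)·F10·0.481.
F10 = 652.24/(0.481×0.566) = 2395.8 t/h.
Recycle F9 = 0.434×2395.8 = 1039.8 t/h.
Combined feed F7 = 2480 + 1039.8 = 3519.8 t/h.
Overhead F4 = F7 − F10 = 3519.8 − 2395.8 = 1124 t/h.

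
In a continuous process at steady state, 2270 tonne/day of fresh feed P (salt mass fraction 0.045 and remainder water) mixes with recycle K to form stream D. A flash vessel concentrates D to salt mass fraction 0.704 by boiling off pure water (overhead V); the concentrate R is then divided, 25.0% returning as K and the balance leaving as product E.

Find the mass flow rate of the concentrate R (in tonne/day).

Overall salt balance (none leaves overhead): salt in fresh feed = salt in product, i.e. 2270×0.045 = (1−0.250)·R·0.704.
R = 102.15/(0.704×0.750) = 193.47 tonne/day.

193.5 tonne/day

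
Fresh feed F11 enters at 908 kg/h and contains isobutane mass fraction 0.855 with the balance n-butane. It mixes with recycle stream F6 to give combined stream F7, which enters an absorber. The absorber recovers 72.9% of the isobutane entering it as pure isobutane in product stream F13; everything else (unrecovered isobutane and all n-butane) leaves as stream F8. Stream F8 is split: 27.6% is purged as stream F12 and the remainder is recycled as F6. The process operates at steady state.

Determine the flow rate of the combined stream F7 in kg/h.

n-butane enters only via F11 and leaves only via the purge: 908×0.145 = 0.276×(n-butane in F8), and the absorber passes all n-butane, so n-butane in F7 = n-butane in F8 = 477.03 kg/h.
isobutane in F7: m_A = 908×0.855 + (1−0.276)·(1−0.729)·m_A, so m_A = 776.34/0.8038 = 965.84 kg/h.
F7 = 965.84 + 477.03 = 1442.9 kg/h.

1443 kg/h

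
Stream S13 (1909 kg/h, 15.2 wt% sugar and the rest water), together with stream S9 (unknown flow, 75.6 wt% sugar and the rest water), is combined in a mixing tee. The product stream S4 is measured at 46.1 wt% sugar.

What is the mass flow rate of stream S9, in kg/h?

2000 kg/h

Let S9 be the unknown flow. Total out = 1909 + S9.
sugar balance: 290.17 + 0.756·S9 = 0.461·(1909 + S9)
(0.756 − 0.461)·S9 = 0.461×1909 − 290.17 = 589.88
S9 = 589.88 / 0.295 = 1999.6 kg/h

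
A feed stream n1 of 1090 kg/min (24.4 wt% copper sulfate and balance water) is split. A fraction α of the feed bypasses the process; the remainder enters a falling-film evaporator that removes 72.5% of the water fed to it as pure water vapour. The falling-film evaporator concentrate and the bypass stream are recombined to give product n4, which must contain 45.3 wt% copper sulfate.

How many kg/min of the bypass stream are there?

172.5 kg/min

All 1090×0.244 = 265.96 kg/min of copper sulfate reaches n4, so n4 = 265.96/0.453 = 587.11 kg/min and vapour = 502.89 kg/min.
The evaporator receives (1−α)·1090 of feed at 0.756 water and removes 0.725 of that water:
0.725×0.756×(1−α)×1090 = 502.89
(1−α) = 502.89/597.43 = 0.8418;  α = 0.1582.
Bypass flow = 0.1582×1090 = 172.48 kg/min.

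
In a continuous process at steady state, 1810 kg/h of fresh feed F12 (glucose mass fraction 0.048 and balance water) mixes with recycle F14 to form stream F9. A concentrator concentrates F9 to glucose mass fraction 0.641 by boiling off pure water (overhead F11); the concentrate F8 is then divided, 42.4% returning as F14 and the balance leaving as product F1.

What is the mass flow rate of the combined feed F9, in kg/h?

1910 kg/h

Overall glucose balance (none leaves overhead): glucose in fresh feed = glucose in product, i.e. 1810×0.048 = (1−0.424)·F8·0.641.
F8 = 86.88/(0.641×0.576) = 235.31 kg/h.
Recycle F14 = 0.424×235.31 = 99.771 kg/h.
Combined feed F9 = 1810 + 99.771 = 1909.8 kg/h.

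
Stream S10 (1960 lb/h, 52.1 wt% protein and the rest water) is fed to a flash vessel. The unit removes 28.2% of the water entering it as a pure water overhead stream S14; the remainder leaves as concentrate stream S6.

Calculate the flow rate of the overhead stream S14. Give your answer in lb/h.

264.8 lb/h

water entering = 1960×0.479 = 938.84 lb/h; overhead removed = 0.282×938.84 = 264.75 lb/h.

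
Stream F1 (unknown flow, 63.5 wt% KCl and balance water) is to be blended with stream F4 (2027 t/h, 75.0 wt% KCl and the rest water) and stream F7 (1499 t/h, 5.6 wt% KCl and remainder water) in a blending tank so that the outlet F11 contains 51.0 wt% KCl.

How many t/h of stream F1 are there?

Let F1 be the unknown flow. Total out = 3526 + F1.
KCl balance: 1604.2 + 0.635·F1 = 0.510·(3526 + F1)
(0.635 − 0.510)·F1 = 0.510×3526 − 1604.2 = 194.07
F1 = 194.07 / 0.125 = 1552.5 t/h

1553 t/h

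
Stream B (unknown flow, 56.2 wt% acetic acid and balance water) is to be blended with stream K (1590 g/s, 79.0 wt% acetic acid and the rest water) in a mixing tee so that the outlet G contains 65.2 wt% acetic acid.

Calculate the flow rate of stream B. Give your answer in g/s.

2438 g/s

Let B be the unknown flow. Total out = 1590 + B.
acetic acid balance: 1256.1 + 0.562·B = 0.652·(1590 + B)
(0.562 − 0.652)·B = 0.652×1590 − 1256.1 = -219.42
B = -219.42 / -0.090 = 2438 g/s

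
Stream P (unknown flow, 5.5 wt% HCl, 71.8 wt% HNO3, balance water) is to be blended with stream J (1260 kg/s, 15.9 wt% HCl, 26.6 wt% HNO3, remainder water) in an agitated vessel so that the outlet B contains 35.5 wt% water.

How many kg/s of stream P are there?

2166 kg/s

Let P be the unknown flow. Total out = 1260 + P.
water balance: 724.5 + 0.227·P = 0.355·(1260 + P)
(0.227 − 0.355)·P = 0.355×1260 − 724.5 = -277.2
P = -277.2 / -0.128 = 2165.6 kg/s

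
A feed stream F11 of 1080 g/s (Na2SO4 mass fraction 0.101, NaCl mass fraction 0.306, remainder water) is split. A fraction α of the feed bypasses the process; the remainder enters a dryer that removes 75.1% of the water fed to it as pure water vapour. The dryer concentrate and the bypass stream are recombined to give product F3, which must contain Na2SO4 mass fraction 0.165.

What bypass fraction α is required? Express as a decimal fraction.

0.129

All 1080×0.101 = 109.08 g/s of Na2SO4 reaches F3, so F3 = 109.08/0.165 = 661.09 g/s and vapour = 418.91 g/s.
The evaporator receives (1−α)·1080 of feed at 0.593 water and removes 0.751 of that water:
0.751×0.593×(1−α)×1080 = 418.91
(1−α) = 418.91/480.97 = 0.8710;  α = 0.1290.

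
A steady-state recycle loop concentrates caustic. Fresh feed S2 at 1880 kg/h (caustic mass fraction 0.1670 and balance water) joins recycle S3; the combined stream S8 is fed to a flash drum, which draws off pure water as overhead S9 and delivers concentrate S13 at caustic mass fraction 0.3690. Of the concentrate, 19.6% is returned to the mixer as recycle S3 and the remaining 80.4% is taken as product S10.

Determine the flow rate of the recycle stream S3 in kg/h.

207.4 kg/h

Overall caustic balance (none leaves overhead): caustic in fresh feed = caustic in product, i.e. 1880×0.167 = (1−0.196)·S13·0.369.
S13 = 313.96/(0.369×0.804) = 1058.3 kg/h.
Recycle S3 = 0.196×1058.3 = 207.42 kg/h.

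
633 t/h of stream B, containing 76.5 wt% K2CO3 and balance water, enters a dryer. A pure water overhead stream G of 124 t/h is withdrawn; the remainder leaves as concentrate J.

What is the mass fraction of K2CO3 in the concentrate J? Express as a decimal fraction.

K2CO3 is not removed: 633×0.765 = 484.25 t/h of K2CO3 enters J.
Concentrate = 633 − 124 = 509 t/h.
Mass fraction = 484.25/509 = 0.951.

0.951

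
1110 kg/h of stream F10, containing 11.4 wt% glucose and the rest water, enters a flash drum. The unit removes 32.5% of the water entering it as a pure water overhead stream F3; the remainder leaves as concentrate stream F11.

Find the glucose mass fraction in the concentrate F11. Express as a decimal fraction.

glucose is not removed: 1110×0.114 = 126.54 kg/h of glucose enters F11.
water entering = 1110×0.886 = 983.46 kg/h; overhead removed = 0.325×983.46 = 319.62 kg/h.
Concentrate = 1110 − 319.62 = 790.38 kg/h.
Mass fraction = 126.54/790.38 = 0.160.

0.160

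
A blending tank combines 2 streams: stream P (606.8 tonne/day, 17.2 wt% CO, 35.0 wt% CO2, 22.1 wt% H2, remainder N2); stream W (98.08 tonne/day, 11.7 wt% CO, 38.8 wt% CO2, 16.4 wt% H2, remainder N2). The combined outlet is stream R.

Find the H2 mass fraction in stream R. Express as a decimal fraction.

0.213

Total flow out = 606.8 + 98.08 = 704.88 tonne/day.
H2 in = 606.8×0.221 + 98.08×0.164 = 150.19 tonne/day.
H2 mass fraction in R = 150.19/704.88 = 0.213.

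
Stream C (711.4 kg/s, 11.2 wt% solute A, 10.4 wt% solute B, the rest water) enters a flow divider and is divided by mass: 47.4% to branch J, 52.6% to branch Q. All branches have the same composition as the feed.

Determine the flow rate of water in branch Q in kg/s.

293.4 kg/s

Branch Q total = 0.526×711.4 = 374.2 kg/s.
water in Q = 0.784×374.2 = 293.37 kg/s.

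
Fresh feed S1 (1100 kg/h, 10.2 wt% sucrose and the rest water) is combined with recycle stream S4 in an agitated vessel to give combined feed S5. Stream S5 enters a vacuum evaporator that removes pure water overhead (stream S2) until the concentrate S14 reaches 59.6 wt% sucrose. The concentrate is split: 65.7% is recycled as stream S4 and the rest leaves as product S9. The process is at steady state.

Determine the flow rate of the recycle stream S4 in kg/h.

Overall sucrose balance (none leaves overhead): sucrose in fresh feed = sucrose in product, i.e. 1100×0.102 = (1−0.657)·S14·0.596.
S14 = 112.2/(0.596×0.343) = 548.85 kg/h.
Recycle S4 = 0.657×548.85 = 360.59 kg/h.

360.6 kg/h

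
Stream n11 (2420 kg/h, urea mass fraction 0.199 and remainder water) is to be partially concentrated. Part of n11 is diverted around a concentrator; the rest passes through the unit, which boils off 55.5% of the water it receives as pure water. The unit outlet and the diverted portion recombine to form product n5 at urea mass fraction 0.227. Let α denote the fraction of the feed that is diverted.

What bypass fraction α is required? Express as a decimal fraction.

0.723

All 2420×0.199 = 481.58 kg/h of urea reaches n5, so n5 = 481.58/0.227 = 2121.5 kg/h and vapour = 298.5 kg/h.
The evaporator receives (1−α)·2420 of feed at 0.801 water and removes 0.555 of that water:
0.555×0.801×(1−α)×2420 = 298.5
(1−α) = 298.5/1075.8 = 0.2775;  α = 0.7225.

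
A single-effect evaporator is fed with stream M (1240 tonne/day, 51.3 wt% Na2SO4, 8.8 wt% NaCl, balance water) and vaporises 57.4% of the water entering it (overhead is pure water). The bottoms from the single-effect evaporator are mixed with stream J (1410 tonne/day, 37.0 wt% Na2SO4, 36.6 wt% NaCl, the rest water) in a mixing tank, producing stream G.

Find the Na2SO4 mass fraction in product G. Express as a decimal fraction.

Vapour removed = 0.574×0.399×1240 = 283.99 tonne/day; concentrate = 956.01 tonne/day.
Na2SO4 reaching the mixer = 636.12 (from concentrate) + 1410×0.370 = 1157.8 tonne/day.
Product flow = 956.01 + 1410 = 2366 tonne/day; Na2SO4 fraction = 0.489.

0.489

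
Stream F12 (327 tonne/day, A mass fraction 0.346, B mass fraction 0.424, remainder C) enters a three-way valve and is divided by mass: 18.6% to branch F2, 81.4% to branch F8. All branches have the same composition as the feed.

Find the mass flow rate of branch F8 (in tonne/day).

266.2 tonne/day

Branch F8 flow = 0.814×327 = 266.18 tonne/day.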